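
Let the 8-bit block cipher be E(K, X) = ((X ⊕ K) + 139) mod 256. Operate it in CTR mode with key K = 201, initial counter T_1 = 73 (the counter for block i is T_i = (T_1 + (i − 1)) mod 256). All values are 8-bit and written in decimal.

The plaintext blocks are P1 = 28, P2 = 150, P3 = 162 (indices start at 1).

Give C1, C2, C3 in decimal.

C1 = 23, C2 = 152, C3 = 175

CTR encryption: S_i = E(K, T_i) where T_i is the counter for block i; C_i = P_i ⊕ S_i.
C1: T = 73, S = E(K, T) = 11; 28 ⊕ 11 = 23.
C2: T = 74, S = E(K, T) = 14; 150 ⊕ 14 = 152.
C3: T = 75, S = E(K, T) = 13; 162 ⊕ 13 = 175.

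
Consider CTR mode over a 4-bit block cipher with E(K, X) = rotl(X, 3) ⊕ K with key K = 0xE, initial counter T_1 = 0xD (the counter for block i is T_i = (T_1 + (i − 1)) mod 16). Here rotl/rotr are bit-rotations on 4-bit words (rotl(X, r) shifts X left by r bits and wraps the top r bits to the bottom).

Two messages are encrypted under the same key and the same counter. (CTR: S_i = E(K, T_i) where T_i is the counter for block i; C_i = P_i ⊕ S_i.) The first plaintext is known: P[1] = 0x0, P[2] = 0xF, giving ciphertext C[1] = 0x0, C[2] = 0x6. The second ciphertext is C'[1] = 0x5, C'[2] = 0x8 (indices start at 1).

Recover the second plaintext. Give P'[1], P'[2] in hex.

In CTR with a reused counter, both messages share the same keystream S_i, so C_i ⊕ C'_i = P_i ⊕ P'_i and thus P'_i = P_i ⊕ C_i ⊕ C'_i.
P'[1]: 0x0 ⊕ 0x0 ⊕ 0x5 = 0x5.
P'[2]: 0xF ⊕ 0x6 ⊕ 0x8 = 0x1.

P'[1] = 0x5, P'[2] = 0x1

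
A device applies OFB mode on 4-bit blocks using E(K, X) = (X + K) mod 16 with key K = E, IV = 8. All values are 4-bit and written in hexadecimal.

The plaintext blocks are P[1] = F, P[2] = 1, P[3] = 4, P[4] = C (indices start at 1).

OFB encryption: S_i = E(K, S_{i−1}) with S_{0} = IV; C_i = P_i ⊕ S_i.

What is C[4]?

C[1]: S = E(K, 8) = 6; F ⊕ 6 = 9.
C[2]: S = E(K, 6) = 4; 1 ⊕ 4 = 5.
C[3]: S = E(K, 4) = 2; 4 ⊕ 2 = 6.
C[4]: S = E(K, 2) = 0; C ⊕ 0 = C.

C[4] = C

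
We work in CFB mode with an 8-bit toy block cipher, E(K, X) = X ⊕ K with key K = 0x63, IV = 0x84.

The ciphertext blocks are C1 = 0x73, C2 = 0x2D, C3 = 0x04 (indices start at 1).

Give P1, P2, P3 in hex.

P1 = 0x94, P2 = 0x3D, P3 = 0x4A

CFB decryption: P_i = C_i ⊕ E(K, C_{i−1}), with C_{0} = IV.
P1: E(K, 0x84) = 0xE7; 0x73 ⊕ 0xE7 = 0x94.
P2: E(K, 0x73) = 0x10; 0x2D ⊕ 0x10 = 0x3D.
P3: E(K, 0x2D) = 0x4E; 0x04 ⊕ 0x4E = 0x4A.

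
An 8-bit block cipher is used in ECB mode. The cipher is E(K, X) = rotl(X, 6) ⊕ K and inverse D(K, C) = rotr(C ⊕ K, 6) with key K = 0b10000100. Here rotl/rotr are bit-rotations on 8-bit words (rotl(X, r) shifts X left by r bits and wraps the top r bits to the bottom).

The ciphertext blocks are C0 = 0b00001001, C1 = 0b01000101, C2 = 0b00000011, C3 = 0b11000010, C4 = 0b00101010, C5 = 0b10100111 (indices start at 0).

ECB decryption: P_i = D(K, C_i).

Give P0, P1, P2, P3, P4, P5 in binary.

P0: D(K, 0b00001001) = 0b00110110.
P1: D(K, 0b01000101) = 0b00000111.
P2: D(K, 0b00000011) = 0b00011110.
P3: D(K, 0b11000010) = 0b00011001.
P4: D(K, 0b00101010) = 0b10111010.
P5: D(K, 0b10100111) = 0b10001100.

P0 = 0b00110110, P1 = 0b00000111, P2 = 0b00011110, P3 = 0b00011001, P4 = 0b10111010, P5 = 0b10001100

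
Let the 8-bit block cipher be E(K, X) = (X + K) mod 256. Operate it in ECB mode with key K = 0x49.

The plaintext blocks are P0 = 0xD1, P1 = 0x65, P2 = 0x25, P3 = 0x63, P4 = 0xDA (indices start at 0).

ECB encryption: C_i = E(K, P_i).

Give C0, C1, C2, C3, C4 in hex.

C0 = 0x1A, C1 = 0xAE, C2 = 0x6E, C3 = 0xAC, C4 = 0x23

C0: E(K, 0xD1) = 0x1A.
C1: E(K, 0x65) = 0xAE.
C2: E(K, 0x25) = 0x6E.
C3: E(K, 0x63) = 0xAC.
C4: E(K, 0xDA) = 0x23.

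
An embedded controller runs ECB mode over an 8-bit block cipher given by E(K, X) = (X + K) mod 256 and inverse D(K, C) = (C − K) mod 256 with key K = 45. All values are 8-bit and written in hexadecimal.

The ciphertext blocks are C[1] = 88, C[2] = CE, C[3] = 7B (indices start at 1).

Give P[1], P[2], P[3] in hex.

P[1] = 43, P[2] = 89, P[3] = 36

ECB decryption: P_i = D(K, C_i).
P[1]: D(K, 88) = 43.
P[2]: D(K, CE) = 89.
P[3]: D(K, 7B) = 36.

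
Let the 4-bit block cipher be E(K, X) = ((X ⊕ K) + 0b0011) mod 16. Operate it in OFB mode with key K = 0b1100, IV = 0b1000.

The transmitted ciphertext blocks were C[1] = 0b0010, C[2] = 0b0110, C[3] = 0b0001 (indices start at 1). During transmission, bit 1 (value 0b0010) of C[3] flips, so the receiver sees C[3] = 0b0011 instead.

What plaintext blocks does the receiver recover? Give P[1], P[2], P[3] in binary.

OFB decryption: S_i = E(K, S_{i−1}) with S_{0} = IV; P_i = C_i ⊕ S_i.
Only C[3] changed, to 0b0011. In OFB, a change in C_i flips the same bit in P_i only; the keystream is unaffected. Decrypting the received ciphertext:
P[1]: S = E(K, 0b1000) = 0b0111; 0b0010 ⊕ 0b0111 = 0b0101.
P[2]: S = E(K, 0b0111) = 0b1110; 0b0110 ⊕ 0b1110 = 0b1000.
P[3]: S = E(K, 0b1110) = 0b0101; 0b0011 ⊕ 0b0101 = 0b0110.
Blocks that differ from the original plaintext: P[3].

P[1] = 0b0101, P[2] = 0b1000, P[3] = 0b0110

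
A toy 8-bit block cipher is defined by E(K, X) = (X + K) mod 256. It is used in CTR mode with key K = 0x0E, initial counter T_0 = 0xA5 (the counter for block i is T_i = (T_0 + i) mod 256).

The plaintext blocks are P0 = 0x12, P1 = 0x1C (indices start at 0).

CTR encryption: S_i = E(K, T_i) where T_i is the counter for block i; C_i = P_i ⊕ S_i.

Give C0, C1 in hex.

C0 = 0xA1, C1 = 0xA8

C0: T = 0xA5, S = E(K, T) = 0xB3; 0x12 ⊕ 0xB3 = 0xA1.
C1: T = 0xA6, S = E(K, T) = 0xB4; 0x1C ⊕ 0xB4 = 0xA8.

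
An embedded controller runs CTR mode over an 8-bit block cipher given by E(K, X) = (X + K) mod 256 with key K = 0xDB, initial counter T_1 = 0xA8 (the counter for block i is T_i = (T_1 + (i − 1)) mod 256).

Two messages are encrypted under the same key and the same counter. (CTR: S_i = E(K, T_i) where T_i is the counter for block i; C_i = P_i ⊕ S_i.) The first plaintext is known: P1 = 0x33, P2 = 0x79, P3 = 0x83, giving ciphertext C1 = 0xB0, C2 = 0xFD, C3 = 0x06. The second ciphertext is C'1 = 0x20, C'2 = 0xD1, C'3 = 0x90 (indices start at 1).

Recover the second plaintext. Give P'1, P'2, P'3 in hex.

P'1 = 0xA3, P'2 = 0x55, P'3 = 0x15

In CTR with a reused counter, both messages share the same keystream S_i, so C_i ⊕ C'_i = P_i ⊕ P'_i and thus P'_i = P_i ⊕ C_i ⊕ C'_i.
P'1: 0x33 ⊕ 0xB0 ⊕ 0x20 = 0xA3.
P'2: 0x79 ⊕ 0xFD ⊕ 0xD1 = 0x55.
P'3: 0x83 ⊕ 0x06 ⊕ 0x90 = 0x15.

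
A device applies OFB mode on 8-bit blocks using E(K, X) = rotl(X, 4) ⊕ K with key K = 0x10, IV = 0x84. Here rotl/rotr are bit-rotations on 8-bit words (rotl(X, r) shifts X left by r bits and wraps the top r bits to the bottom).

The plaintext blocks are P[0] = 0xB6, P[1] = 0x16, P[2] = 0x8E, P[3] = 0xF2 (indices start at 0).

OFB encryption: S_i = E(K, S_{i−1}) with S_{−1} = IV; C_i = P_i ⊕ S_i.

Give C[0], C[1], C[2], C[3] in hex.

C[0] = 0xEE, C[1] = 0x83, C[2] = 0xC7, C[3] = 0x76

C[0]: S = E(K, 0x84) = 0x58; 0xB6 ⊕ 0x58 = 0xEE.
C[1]: S = E(K, 0x58) = 0x95; 0x16 ⊕ 0x95 = 0x83.
C[2]: S = E(K, 0x95) = 0x49; 0x8E ⊕ 0x49 = 0xC7.
C[3]: S = E(K, 0x49) = 0x84; 0xF2 ⊕ 0x84 = 0x76.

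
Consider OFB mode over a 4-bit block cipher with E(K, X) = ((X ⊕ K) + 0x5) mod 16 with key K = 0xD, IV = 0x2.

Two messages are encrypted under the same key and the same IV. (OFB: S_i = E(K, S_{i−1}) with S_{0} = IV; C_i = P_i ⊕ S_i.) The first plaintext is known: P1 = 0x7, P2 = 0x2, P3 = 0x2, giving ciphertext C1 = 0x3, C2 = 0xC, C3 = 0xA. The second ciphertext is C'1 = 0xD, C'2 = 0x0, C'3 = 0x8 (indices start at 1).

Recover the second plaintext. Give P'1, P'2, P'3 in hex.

P'1 = 0x9, P'2 = 0xE, P'3 = 0x0

In OFB with a reused IV, both messages share the same keystream S_i, so C_i ⊕ C'_i = P_i ⊕ P'_i and thus P'_i = P_i ⊕ C_i ⊕ C'_i.
P'1: 0x7 ⊕ 0x3 ⊕ 0xD = 0x9.
P'2: 0x2 ⊕ 0xC ⊕ 0x0 = 0xE.
P'3: 0x2 ⊕ 0xA ⊕ 0x8 = 0x0.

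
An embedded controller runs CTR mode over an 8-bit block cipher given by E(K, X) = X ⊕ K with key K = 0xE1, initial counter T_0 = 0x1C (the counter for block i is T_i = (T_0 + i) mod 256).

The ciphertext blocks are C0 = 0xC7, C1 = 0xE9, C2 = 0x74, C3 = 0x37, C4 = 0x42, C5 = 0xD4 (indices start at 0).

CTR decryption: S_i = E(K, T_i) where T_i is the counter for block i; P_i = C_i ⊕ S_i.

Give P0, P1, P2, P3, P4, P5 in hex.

P0 = 0x3A, P1 = 0x15, P2 = 0x8B, P3 = 0xC9, P4 = 0x83, P5 = 0x14

P0: T = 0x1C, S = E(K, T) = 0xFD; 0xC7 ⊕ 0xFD = 0x3A.
P1: T = 0x1D, S = E(K, T) = 0xFC; 0xE9 ⊕ 0xFC = 0x15.
P2: T = 0x1E, S = E(K, T) = 0xFF; 0x74 ⊕ 0xFF = 0x8B.
P3: T = 0x1F, S = E(K, T) = 0xFE; 0x37 ⊕ 0xFE = 0xC9.
P4: T = 0x20, S = E(K, T) = 0xC1; 0x42 ⊕ 0xC1 = 0x83.
P5: T = 0x21, S = E(K, T) = 0xC0; 0xD4 ⊕ 0xC0 = 0x14.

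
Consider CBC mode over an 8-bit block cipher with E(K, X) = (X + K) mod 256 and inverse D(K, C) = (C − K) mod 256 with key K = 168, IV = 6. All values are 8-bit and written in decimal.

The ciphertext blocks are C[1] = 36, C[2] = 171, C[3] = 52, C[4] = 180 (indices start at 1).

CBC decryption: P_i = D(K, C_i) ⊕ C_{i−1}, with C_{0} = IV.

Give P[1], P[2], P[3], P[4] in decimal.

P[1]: D(K, 36) = 124; 124 ⊕ 6 = 122.
P[2]: D(K, 171) = 3; 3 ⊕ 36 = 39.
P[3]: D(K, 52) = 140; 140 ⊕ 171 = 39.
P[4]: D(K, 180) = 12; 12 ⊕ 52 = 56.

P[1] = 122, P[2] = 39, P[3] = 39, P[4] = 56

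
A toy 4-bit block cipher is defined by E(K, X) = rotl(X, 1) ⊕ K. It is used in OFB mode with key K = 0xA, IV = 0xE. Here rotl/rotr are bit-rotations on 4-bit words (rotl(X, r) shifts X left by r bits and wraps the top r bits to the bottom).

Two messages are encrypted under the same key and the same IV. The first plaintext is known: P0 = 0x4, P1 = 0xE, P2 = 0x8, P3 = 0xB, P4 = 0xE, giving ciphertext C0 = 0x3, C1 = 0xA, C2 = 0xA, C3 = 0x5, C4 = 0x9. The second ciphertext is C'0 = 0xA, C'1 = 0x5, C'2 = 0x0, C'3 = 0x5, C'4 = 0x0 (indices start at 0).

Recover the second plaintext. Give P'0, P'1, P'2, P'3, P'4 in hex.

In OFB with a reused IV, both messages share the same keystream S_i, so C_i ⊕ C'_i = P_i ⊕ P'_i and thus P'_i = P_i ⊕ C_i ⊕ C'_i.
P'0: 0x4 ⊕ 0x3 ⊕ 0xA = 0xD.
P'1: 0xE ⊕ 0xA ⊕ 0x5 = 0x1.
P'2: 0x8 ⊕ 0xA ⊕ 0x0 = 0x2.
P'3: 0xB ⊕ 0x5 ⊕ 0x5 = 0xB.
P'4: 0xE ⊕ 0x9 ⊕ 0x0 = 0x7.

P'0 = 0xD, P'1 = 0x1, P'2 = 0x2, P'3 = 0xB, P'4 = 0x7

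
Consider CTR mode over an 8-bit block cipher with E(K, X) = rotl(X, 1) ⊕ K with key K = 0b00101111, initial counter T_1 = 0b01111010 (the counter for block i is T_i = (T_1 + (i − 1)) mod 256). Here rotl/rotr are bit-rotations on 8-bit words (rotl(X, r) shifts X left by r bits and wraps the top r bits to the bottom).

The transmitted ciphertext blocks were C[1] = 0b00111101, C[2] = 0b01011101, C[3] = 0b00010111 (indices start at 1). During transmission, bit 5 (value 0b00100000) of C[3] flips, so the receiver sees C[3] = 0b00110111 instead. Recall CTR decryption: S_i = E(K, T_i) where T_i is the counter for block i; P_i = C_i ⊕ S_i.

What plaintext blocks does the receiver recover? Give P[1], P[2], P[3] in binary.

Only C[3] changed, to 0b00110111. In CTR, a change in C_i flips the same bit in P_i only; the keystream is unaffected. Decrypting the received ciphertext:
P[1]: T = 0b01111010, S = E(K, T) = 0b11011011; 0b00111101 ⊕ 0b11011011 = 0b11100110.
P[2]: T = 0b01111011, S = E(K, T) = 0b11011001; 0b01011101 ⊕ 0b11011001 = 0b10000100.
P[3]: T = 0b01111100, S = E(K, T) = 0b11010111; 0b00110111 ⊕ 0b11010111 = 0b11100000.
Blocks that differ from the original plaintext: P[3].

P[1] = 0b11100110, P[2] = 0b10000100, P[3] = 0b11100000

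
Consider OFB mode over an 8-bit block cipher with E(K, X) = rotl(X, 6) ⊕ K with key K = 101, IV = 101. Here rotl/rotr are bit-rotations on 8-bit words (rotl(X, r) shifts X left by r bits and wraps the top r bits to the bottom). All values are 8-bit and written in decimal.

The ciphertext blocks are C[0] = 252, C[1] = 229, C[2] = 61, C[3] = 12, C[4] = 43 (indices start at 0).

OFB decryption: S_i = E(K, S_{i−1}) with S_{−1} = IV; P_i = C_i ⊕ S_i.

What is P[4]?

P[0]: S = E(K, 101) = 60; 252 ⊕ 60 = 192.
P[1]: S = E(K, 60) = 106; 229 ⊕ 106 = 143.
P[2]: S = E(K, 106) = 255; 61 ⊕ 255 = 194.
P[3]: S = E(K, 255) = 154; 12 ⊕ 154 = 150.
P[4]: S = E(K, 154) = 195; 43 ⊕ 195 = 232.

P[4] = 232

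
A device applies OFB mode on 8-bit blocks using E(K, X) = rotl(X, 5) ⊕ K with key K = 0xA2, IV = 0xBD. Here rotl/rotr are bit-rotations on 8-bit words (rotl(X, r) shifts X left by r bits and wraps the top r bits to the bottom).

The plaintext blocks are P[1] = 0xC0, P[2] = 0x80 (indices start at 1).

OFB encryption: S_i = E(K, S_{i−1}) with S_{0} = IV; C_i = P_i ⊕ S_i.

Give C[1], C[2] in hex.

C[1] = 0xD5, C[2] = 0x80

C[1]: S = E(K, 0xBD) = 0x15; 0xC0 ⊕ 0x15 = 0xD5.
C[2]: S = E(K, 0x15) = 0x00; 0x80 ⊕ 0x00 = 0x80.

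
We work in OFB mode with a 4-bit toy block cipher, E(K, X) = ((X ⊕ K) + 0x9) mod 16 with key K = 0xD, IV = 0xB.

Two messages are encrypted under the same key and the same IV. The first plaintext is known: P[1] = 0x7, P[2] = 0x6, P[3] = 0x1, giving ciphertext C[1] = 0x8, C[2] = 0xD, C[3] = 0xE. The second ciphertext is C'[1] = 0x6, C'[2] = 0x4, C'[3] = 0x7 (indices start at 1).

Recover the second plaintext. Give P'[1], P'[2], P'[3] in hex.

P'[1] = 0x9, P'[2] = 0xF, P'[3] = 0x8

In OFB with a reused IV, both messages share the same keystream S_i, so C_i ⊕ C'_i = P_i ⊕ P'_i and thus P'_i = P_i ⊕ C_i ⊕ C'_i.
P'[1]: 0x7 ⊕ 0x8 ⊕ 0x6 = 0x9.
P'[2]: 0x6 ⊕ 0xD ⊕ 0x4 = 0xF.
P'[3]: 0x1 ⊕ 0xE ⊕ 0x7 = 0x8.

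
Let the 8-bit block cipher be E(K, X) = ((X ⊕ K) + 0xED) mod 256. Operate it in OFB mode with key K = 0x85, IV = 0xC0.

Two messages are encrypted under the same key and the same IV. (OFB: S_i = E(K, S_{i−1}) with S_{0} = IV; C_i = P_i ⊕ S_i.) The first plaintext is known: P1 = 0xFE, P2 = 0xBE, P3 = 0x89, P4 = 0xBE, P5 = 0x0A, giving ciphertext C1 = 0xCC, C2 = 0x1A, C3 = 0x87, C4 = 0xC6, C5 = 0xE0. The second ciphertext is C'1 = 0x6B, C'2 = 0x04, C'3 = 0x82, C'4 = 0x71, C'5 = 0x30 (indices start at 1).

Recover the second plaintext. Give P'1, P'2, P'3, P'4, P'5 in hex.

P'1 = 0x59, P'2 = 0xA0, P'3 = 0x8C, P'4 = 0x09, P'5 = 0xDA

In OFB with a reused IV, both messages share the same keystream S_i, so C_i ⊕ C'_i = P_i ⊕ P'_i and thus P'_i = P_i ⊕ C_i ⊕ C'_i.
P'1: 0xFE ⊕ 0xCC ⊕ 0x6B = 0x59.
P'2: 0xBE ⊕ 0x1A ⊕ 0x04 = 0xA0.
P'3: 0x89 ⊕ 0x87 ⊕ 0x82 = 0x8C.
P'4: 0xBE ⊕ 0xC6 ⊕ 0x71 = 0x09.
P'5: 0x0A ⊕ 0xE0 ⊕ 0x30 = 0xDA.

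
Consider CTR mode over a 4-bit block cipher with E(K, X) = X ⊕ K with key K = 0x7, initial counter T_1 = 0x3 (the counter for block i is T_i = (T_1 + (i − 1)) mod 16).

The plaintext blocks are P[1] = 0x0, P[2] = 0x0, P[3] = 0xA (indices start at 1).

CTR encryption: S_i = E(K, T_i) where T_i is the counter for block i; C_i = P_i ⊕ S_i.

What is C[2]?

C[1]: T = 0x3, S = E(K, T) = 0x4; 0x0 ⊕ 0x4 = 0x4.
C[2]: T = 0x4, S = E(K, T) = 0x3; 0x0 ⊕ 0x3 = 0x3.

C[2] = 0x3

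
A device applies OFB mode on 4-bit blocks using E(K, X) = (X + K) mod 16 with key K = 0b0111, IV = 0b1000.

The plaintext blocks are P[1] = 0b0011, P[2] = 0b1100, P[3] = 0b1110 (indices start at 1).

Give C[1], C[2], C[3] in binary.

C[1] = 0b1100, C[2] = 0b1010, C[3] = 0b0011

OFB encryption: S_i = E(K, S_{i−1}) with S_{0} = IV; C_i = P_i ⊕ S_i.
C[1]: S = E(K, 0b1000) = 0b1111; 0b0011 ⊕ 0b1111 = 0b1100.
C[2]: S = E(K, 0b1111) = 0b0110; 0b1100 ⊕ 0b0110 = 0b1010.
C[3]: S = E(K, 0b0110) = 0b1101; 0b1110 ⊕ 0b1101 = 0b0011.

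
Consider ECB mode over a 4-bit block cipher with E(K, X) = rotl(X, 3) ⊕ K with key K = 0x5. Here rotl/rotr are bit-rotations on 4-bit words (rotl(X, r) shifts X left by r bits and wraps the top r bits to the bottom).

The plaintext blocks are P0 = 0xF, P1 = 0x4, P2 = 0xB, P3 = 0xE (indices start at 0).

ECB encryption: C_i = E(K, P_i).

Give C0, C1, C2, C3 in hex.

C0 = 0xA, C1 = 0x7, C2 = 0x8, C3 = 0x2

C0: E(K, 0xF) = 0xA.
C1: E(K, 0x4) = 0x7.
C2: E(K, 0xB) = 0x8.
C3: E(K, 0xE) = 0x2.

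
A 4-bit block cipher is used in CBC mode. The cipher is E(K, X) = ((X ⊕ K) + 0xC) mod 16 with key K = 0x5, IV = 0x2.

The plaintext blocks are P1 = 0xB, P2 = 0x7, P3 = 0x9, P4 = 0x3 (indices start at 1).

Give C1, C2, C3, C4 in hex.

C1 = 0x8, C2 = 0x6, C3 = 0x6, C4 = 0xC

CBC encryption: C_i = E(K, P_i ⊕ C_{i−1}), with C_{0} = IV.
C1: P1 ⊕ 0x2 = 0x9; E(K, 0x9) = 0x8.
C2: P2 ⊕ 0x8 = 0xF; E(K, 0xF) = 0x6.
C3: P3 ⊕ 0x6 = 0xF; E(K, 0xF) = 0x6.
C4: P4 ⊕ 0x6 = 0x5; E(K, 0x5) = 0xC.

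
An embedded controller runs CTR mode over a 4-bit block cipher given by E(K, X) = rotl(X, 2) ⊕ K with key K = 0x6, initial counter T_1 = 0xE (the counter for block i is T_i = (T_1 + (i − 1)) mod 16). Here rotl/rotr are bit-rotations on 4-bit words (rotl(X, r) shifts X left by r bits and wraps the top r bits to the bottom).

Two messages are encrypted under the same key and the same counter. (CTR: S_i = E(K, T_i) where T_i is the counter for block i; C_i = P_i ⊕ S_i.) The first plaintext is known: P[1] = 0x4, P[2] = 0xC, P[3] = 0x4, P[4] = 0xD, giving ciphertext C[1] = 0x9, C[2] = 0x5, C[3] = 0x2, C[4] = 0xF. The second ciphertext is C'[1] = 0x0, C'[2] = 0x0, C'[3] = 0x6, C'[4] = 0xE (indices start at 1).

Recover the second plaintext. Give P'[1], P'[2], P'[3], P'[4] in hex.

P'[1] = 0xD, P'[2] = 0x9, P'[3] = 0x0, P'[4] = 0xC

In CTR with a reused counter, both messages share the same keystream S_i, so C_i ⊕ C'_i = P_i ⊕ P'_i and thus P'_i = P_i ⊕ C_i ⊕ C'_i.
P'[1]: 0x4 ⊕ 0x9 ⊕ 0x0 = 0xD.
P'[2]: 0xC ⊕ 0x5 ⊕ 0x0 = 0x9.
P'[3]: 0x4 ⊕ 0x2 ⊕ 0x6 = 0x0.
P'[4]: 0xD ⊕ 0xF ⊕ 0xE = 0xC.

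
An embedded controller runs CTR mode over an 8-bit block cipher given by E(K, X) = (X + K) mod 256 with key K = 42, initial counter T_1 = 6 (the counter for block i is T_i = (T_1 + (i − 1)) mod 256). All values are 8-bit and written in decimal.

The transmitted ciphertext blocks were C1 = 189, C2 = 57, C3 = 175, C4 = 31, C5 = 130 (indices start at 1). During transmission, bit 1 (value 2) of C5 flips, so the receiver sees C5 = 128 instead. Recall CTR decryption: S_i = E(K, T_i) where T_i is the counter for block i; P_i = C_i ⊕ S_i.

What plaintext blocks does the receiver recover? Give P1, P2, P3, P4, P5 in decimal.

P1 = 141, P2 = 8, P3 = 157, P4 = 44, P5 = 180

Only C5 changed, to 128. In CTR, a change in C_i flips the same bit in P_i only; the keystream is unaffected. Decrypting the received ciphertext:
P1: T = 6, S = E(K, T) = 48; 189 ⊕ 48 = 141.
P2: T = 7, S = E(K, T) = 49; 57 ⊕ 49 = 8.
P3: T = 8, S = E(K, T) = 50; 175 ⊕ 50 = 157.
P4: T = 9, S = E(K, T) = 51; 31 ⊕ 51 = 44.
P5: T = 10, S = E(K, T) = 52; 128 ⊕ 52 = 180.
Blocks that differ from the original plaintext: P5.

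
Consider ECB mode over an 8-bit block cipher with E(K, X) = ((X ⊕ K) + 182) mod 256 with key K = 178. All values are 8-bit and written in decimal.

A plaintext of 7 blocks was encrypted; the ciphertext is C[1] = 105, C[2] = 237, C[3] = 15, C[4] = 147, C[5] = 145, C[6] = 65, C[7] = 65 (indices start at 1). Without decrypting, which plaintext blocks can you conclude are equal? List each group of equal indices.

ECB encrypts each block independently with the same key, so equal ciphertext blocks imply equal plaintext blocks.
C[6] = C[7] = 65, so P[6] = P[7].

P[6] = P[7]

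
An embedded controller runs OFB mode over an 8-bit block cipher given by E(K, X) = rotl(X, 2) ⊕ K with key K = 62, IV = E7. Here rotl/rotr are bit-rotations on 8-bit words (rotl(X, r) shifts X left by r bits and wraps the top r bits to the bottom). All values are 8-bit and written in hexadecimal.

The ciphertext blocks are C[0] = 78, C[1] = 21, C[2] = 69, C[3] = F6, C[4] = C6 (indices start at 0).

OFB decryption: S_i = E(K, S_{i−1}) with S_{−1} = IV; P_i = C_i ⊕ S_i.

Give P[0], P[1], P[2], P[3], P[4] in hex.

P[0] = 85, P[1] = B4, P[2] = 5D, P[3] = 44, P[4] = 6E

P[0]: S = E(K, E7) = FD; 78 ⊕ FD = 85.
P[1]: S = E(K, FD) = 95; 21 ⊕ 95 = B4.
P[2]: S = E(K, 95) = 34; 69 ⊕ 34 = 5D.
P[3]: S = E(K, 34) = B2; F6 ⊕ B2 = 44.
P[4]: S = E(K, B2) = A8; C6 ⊕ A8 = 6E.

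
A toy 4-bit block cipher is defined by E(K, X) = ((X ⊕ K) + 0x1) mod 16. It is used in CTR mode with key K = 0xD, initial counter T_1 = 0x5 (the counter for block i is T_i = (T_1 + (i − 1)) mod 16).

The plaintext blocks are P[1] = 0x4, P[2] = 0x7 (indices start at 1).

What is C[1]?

CTR encryption: S_i = E(K, T_i) where T_i is the counter for block i; C_i = P_i ⊕ S_i.
C[1]: T = 0x5, S = E(K, T) = 0x9; 0x4 ⊕ 0x9 = 0xD.

C[1] = 0xD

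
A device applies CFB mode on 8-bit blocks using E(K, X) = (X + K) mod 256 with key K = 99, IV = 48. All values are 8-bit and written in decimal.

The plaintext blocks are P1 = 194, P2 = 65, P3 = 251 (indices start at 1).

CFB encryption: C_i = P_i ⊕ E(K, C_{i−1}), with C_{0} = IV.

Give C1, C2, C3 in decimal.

C1: E(K, 48) = 147; 194 ⊕ 147 = 81.
C2: E(K, 81) = 180; 65 ⊕ 180 = 245.
C3: E(K, 245) = 88; 251 ⊕ 88 = 163.

C1 = 81, C2 = 245, C3 = 163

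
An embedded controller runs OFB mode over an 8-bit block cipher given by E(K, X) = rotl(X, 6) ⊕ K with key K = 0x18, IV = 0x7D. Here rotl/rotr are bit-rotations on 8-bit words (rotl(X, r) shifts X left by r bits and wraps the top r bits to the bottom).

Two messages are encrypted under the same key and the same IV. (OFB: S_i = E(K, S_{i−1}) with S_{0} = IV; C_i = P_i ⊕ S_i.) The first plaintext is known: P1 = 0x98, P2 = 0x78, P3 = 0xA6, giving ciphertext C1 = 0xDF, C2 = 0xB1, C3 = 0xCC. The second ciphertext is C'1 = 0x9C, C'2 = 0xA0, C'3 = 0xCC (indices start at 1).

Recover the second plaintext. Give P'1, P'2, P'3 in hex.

P'1 = 0xDB, P'2 = 0x69, P'3 = 0xA6

In OFB with a reused IV, both messages share the same keystream S_i, so C_i ⊕ C'_i = P_i ⊕ P'_i and thus P'_i = P_i ⊕ C_i ⊕ C'_i.
P'1: 0x98 ⊕ 0xDF ⊕ 0x9C = 0xDB.
P'2: 0x78 ⊕ 0xB1 ⊕ 0xA0 = 0x69.
P'3: 0xA6 ⊕ 0xCC ⊕ 0xCC = 0xA6.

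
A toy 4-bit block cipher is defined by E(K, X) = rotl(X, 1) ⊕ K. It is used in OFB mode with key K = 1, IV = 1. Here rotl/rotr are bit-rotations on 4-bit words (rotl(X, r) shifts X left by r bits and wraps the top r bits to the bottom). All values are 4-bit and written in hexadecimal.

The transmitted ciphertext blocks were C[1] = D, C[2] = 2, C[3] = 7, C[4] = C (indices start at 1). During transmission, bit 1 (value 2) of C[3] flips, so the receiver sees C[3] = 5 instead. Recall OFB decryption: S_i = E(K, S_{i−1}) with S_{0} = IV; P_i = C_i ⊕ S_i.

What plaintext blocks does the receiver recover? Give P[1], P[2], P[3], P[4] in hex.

Only C[3] changed, to 5. In OFB, a change in C_i flips the same bit in P_i only; the keystream is unaffected. Decrypting the received ciphertext:
P[1]: S = E(K, 1) = 3; D ⊕ 3 = E.
P[2]: S = E(K, 3) = 7; 2 ⊕ 7 = 5.
P[3]: S = E(K, 7) = F; 5 ⊕ F = A.
P[4]: S = E(K, F) = E; C ⊕ E = 2.
Blocks that differ from the original plaintext: P[3].

P[1] = E, P[2] = 5, P[3] = A, P[4] = 2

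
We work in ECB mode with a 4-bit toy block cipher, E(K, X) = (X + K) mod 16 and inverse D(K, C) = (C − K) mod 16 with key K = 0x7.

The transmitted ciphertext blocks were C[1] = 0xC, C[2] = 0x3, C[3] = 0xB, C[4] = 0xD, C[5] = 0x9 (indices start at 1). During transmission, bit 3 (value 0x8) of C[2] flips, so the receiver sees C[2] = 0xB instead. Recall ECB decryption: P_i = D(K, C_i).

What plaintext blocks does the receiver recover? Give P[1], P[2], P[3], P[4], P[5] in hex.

Only C[2] changed, to 0xB. In ECB, a change in C_i affects only P_i. Decrypting the received ciphertext:
P[1]: D(K, 0xC) = 0x5.
P[2]: D(K, 0xB) = 0x4.
P[3]: D(K, 0xB) = 0x4.
P[4]: D(K, 0xD) = 0x6.
P[5]: D(K, 0x9) = 0x2.
Blocks that differ from the original plaintext: P[2].

P[1] = 0x5, P[2] = 0x4, P[3] = 0x4, P[4] = 0x6, P[5] = 0x2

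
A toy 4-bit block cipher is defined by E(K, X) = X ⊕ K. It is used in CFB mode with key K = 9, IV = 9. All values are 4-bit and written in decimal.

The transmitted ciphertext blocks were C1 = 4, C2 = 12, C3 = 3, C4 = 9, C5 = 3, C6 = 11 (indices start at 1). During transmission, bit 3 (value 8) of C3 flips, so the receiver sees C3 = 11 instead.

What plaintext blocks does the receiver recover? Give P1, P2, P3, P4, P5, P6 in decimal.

P1 = 4, P2 = 1, P3 = 14, P4 = 11, P5 = 3, P6 = 1

CFB decryption: P_i = C_i ⊕ E(K, C_{i−1}), with C_{0} = IV.
Only C3 changed, to 11. In CFB, a change in C_i flips the same bit in P_i and garbles P_{i+1}. Decrypting the received ciphertext:
P1: E(K, 9) = 0; 4 ⊕ 0 = 4.
P2: E(K, 4) = 13; 12 ⊕ 13 = 1.
P3: E(K, 12) = 5; 11 ⊕ 5 = 14.
P4: E(K, 11) = 2; 9 ⊕ 2 = 11.
P5: E(K, 9) = 0; 3 ⊕ 0 = 3.
P6: E(K, 3) = 10; 11 ⊕ 10 = 1.
Blocks that differ from the original plaintext: P3, P4.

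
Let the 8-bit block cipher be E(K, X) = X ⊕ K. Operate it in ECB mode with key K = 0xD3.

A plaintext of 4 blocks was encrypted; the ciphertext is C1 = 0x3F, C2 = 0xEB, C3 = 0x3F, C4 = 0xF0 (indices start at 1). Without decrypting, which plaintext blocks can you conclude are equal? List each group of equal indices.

P1 = P3

ECB encrypts each block independently with the same key, so equal ciphertext blocks imply equal plaintext blocks.
C1 = C3 = 0x3F, so P1 = P3.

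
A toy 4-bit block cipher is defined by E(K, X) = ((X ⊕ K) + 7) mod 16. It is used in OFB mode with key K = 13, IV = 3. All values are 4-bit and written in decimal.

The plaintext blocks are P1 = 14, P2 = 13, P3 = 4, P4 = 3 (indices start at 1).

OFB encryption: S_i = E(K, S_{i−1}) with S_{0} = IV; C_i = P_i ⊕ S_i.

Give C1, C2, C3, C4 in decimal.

C1: S = E(K, 3) = 5; 14 ⊕ 5 = 11.
C2: S = E(K, 5) = 15; 13 ⊕ 15 = 2.
C3: S = E(K, 15) = 9; 4 ⊕ 9 = 13.
C4: S = E(K, 9) = 11; 3 ⊕ 11 = 8.

C1 = 11, C2 = 2, C3 = 13, C4 = 8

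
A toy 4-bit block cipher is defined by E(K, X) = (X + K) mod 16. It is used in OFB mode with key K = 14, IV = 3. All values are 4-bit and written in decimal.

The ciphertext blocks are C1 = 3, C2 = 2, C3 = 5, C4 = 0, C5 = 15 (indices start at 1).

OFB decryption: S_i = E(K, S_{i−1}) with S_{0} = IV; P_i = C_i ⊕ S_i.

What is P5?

P5 = 6

P1: S = E(K, 3) = 1; 3 ⊕ 1 = 2.
P2: S = E(K, 1) = 15; 2 ⊕ 15 = 13.
P3: S = E(K, 15) = 13; 5 ⊕ 13 = 8.
P4: S = E(K, 13) = 11; 0 ⊕ 11 = 11.
P5: S = E(K, 11) = 9; 15 ⊕ 9 = 6.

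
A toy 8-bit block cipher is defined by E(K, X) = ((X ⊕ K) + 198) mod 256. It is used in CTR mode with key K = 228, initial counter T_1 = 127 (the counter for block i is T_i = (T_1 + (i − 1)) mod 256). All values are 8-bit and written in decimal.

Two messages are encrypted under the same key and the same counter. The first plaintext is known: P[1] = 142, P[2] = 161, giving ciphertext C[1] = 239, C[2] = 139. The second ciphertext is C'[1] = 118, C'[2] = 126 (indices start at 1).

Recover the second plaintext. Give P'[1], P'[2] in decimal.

In CTR with a reused counter, both messages share the same keystream S_i, so C_i ⊕ C'_i = P_i ⊕ P'_i and thus P'_i = P_i ⊕ C_i ⊕ C'_i.
P'[1]: 142 ⊕ 239 ⊕ 118 = 23.
P'[2]: 161 ⊕ 139 ⊕ 126 = 84.

P'[1] = 23, P'[2] = 84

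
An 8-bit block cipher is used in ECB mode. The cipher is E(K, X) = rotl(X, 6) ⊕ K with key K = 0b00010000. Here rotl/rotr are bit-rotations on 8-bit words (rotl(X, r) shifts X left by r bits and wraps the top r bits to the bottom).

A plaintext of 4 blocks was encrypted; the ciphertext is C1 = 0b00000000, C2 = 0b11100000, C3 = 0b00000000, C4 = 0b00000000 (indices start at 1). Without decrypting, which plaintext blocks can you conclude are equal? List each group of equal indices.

P1 = P3 = P4

ECB encrypts each block independently with the same key, so equal ciphertext blocks imply equal plaintext blocks.
C1 = C3 = C4 = 0b00000000, so P1 = P3 = P4.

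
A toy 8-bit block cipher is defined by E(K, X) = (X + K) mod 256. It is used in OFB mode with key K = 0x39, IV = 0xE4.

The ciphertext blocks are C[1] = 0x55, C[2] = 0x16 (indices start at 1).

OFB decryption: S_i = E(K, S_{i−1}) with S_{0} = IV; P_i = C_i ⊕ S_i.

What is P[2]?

P[2] = 0x40

P[1]: S = E(K, 0xE4) = 0x1D; 0x55 ⊕ 0x1D = 0x48.
P[2]: S = E(K, 0x1D) = 0x56; 0x16 ⊕ 0x56 = 0x40.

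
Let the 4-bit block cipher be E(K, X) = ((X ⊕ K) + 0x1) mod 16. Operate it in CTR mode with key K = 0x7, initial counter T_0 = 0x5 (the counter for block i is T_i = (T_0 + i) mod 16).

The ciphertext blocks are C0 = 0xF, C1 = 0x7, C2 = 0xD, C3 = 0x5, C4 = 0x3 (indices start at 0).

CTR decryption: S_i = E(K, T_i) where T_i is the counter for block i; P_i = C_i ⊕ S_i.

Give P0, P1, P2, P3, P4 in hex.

P0 = 0xC, P1 = 0x5, P2 = 0xC, P3 = 0x5, P4 = 0xC

P0: T = 0x5, S = E(K, T) = 0x3; 0xF ⊕ 0x3 = 0xC.
P1: T = 0x6, S = E(K, T) = 0x2; 0x7 ⊕ 0x2 = 0x5.
P2: T = 0x7, S = E(K, T) = 0x1; 0xD ⊕ 0x1 = 0xC.
P3: T = 0x8, S = E(K, T) = 0x0; 0x5 ⊕ 0x0 = 0x5.
P4: T = 0x9, S = E(K, T) = 0xF; 0x3 ⊕ 0xF = 0xC.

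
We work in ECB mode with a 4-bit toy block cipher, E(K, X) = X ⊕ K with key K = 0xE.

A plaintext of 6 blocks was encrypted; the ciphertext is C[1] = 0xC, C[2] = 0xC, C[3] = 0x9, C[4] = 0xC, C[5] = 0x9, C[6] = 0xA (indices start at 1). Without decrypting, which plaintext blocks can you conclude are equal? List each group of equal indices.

P[1] = P[2] = P[4]; P[3] = P[5]

ECB encrypts each block independently with the same key, so equal ciphertext blocks imply equal plaintext blocks.
C[1] = C[2] = C[4] = 0xC, so P[1] = P[2] = P[4].
C[3] = C[5] = 0x9, so P[3] = P[5].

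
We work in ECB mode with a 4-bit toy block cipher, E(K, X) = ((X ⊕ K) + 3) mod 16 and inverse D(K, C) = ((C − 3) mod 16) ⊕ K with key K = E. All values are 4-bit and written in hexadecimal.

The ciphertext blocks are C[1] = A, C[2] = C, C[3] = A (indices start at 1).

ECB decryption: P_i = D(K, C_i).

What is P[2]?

P[2] = 7

P[2]: D(K, C) = 7.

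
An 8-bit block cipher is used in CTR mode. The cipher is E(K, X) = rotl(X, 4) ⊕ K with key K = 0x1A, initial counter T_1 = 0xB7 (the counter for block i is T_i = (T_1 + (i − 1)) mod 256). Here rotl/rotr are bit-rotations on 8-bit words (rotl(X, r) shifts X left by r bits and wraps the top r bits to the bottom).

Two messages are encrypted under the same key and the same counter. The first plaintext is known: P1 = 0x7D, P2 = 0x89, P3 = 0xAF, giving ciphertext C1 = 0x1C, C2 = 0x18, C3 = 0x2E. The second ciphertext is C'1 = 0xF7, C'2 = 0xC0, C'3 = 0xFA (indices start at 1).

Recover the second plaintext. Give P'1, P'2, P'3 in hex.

P'1 = 0x96, P'2 = 0x51, P'3 = 0x7B

In CTR with a reused counter, both messages share the same keystream S_i, so C_i ⊕ C'_i = P_i ⊕ P'_i and thus P'_i = P_i ⊕ C_i ⊕ C'_i.
P'1: 0x7D ⊕ 0x1C ⊕ 0xF7 = 0x96.
P'2: 0x89 ⊕ 0x18 ⊕ 0xC0 = 0x51.
P'3: 0xAF ⊕ 0x2E ⊕ 0xFA = 0x7B.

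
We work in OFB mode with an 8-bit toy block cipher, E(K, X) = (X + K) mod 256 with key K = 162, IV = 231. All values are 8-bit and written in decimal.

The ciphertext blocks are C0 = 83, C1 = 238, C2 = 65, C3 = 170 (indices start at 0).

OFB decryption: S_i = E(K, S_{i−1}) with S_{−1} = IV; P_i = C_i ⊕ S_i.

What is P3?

P3 = 197

P0: S = E(K, 231) = 137; 83 ⊕ 137 = 218.
P1: S = E(K, 137) = 43; 238 ⊕ 43 = 197.
P2: S = E(K, 43) = 205; 65 ⊕ 205 = 140.
P3: S = E(K, 205) = 111; 170 ⊕ 111 = 197.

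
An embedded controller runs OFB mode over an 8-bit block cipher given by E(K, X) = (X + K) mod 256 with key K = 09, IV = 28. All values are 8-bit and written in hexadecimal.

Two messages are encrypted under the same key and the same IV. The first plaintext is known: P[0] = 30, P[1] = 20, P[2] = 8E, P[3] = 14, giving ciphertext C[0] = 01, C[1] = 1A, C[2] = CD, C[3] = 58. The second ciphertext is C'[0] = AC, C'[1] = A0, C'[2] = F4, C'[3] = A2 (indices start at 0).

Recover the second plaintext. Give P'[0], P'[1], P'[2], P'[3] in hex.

P'[0] = 9D, P'[1] = 9A, P'[2] = B7, P'[3] = EE

In OFB with a reused IV, both messages share the same keystream S_i, so C_i ⊕ C'_i = P_i ⊕ P'_i and thus P'_i = P_i ⊕ C_i ⊕ C'_i.
P'[0]: 30 ⊕ 01 ⊕ AC = 9D.
P'[1]: 20 ⊕ 1A ⊕ A0 = 9A.
P'[2]: 8E ⊕ CD ⊕ F4 = B7.
P'[3]: 14 ⊕ 58 ⊕ A2 = EE.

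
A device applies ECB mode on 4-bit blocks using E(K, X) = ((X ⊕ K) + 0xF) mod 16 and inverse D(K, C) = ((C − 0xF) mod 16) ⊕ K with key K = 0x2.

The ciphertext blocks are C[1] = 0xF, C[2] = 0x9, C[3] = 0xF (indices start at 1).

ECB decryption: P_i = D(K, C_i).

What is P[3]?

P[3]: D(K, 0xF) = 0x2.

P[3] = 0x2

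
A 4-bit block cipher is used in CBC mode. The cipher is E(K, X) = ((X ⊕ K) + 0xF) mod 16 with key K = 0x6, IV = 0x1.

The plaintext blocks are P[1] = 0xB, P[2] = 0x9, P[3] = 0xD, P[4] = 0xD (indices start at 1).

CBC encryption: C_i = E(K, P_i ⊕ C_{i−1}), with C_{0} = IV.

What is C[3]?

C[3] = 0x7

C[1]: P[1] ⊕ 0x1 = 0xA; E(K, 0xA) = 0xB.
C[2]: P[2] ⊕ 0xB = 0x2; E(K, 0x2) = 0x3.
C[3]: P[3] ⊕ 0x3 = 0xE; E(K, 0xE) = 0x7.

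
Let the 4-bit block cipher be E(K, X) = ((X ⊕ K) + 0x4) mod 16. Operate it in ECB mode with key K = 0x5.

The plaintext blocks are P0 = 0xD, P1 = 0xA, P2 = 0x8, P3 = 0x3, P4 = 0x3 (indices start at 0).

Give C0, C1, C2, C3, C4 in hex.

C0 = 0xC, C1 = 0x3, C2 = 0x1, C3 = 0xA, C4 = 0xA

ECB encryption: C_i = E(K, P_i).
C0: E(K, 0xD) = 0xC.
C1: E(K, 0xA) = 0x3.
C2: E(K, 0x8) = 0x1.
C3: E(K, 0x3) = 0xA.
C4: E(K, 0x3) = 0xA.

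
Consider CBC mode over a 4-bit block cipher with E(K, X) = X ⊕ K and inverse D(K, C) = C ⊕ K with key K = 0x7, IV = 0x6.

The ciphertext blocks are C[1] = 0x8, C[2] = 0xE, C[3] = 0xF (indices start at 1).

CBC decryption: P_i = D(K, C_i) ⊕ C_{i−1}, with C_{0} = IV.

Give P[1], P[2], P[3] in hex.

P[1] = 0x9, P[2] = 0x1, P[3] = 0x6

P[1]: D(K, 0x8) = 0xF; 0xF ⊕ 0x6 = 0x9.
P[2]: D(K, 0xE) = 0x9; 0x9 ⊕ 0x8 = 0x1.
P[3]: D(K, 0xF) = 0x8; 0x8 ⊕ 0xE = 0x6.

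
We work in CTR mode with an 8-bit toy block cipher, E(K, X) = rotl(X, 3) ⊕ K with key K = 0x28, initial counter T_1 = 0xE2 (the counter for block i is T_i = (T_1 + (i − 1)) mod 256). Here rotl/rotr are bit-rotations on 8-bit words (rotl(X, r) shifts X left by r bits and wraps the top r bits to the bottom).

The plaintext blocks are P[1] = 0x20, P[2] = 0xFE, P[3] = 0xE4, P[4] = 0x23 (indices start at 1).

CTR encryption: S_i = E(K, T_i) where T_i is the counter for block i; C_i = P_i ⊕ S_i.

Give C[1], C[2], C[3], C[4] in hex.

C[1] = 0x1F, C[2] = 0xC9, C[3] = 0xEB, C[4] = 0x24

C[1]: T = 0xE2, S = E(K, T) = 0x3F; 0x20 ⊕ 0x3F = 0x1F.
C[2]: T = 0xE3, S = E(K, T) = 0x37; 0xFE ⊕ 0x37 = 0xC9.
C[3]: T = 0xE4, S = E(K, T) = 0x0F; 0xE4 ⊕ 0x0F = 0xEB.
C[4]: T = 0xE5, S = E(K, T) = 0x07; 0x23 ⊕ 0x07 = 0x24.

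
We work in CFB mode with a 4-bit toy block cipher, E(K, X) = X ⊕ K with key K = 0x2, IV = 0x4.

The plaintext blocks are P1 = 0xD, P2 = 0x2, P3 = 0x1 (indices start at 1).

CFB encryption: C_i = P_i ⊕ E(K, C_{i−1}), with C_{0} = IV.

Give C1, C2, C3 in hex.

C1: E(K, 0x4) = 0x6; 0xD ⊕ 0x6 = 0xB.
C2: E(K, 0xB) = 0x9; 0x2 ⊕ 0x9 = 0xB.
C3: E(K, 0xB) = 0x9; 0x1 ⊕ 0x9 = 0x8.

C1 = 0xB, C2 = 0xB, C3 = 0x8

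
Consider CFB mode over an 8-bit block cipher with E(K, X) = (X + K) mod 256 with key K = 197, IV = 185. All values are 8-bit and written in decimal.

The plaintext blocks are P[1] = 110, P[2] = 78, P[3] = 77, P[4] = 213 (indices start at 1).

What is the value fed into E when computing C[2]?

16

CFB encryption: C_i = P_i ⊕ E(K, C_{i−1}), with C_{0} = IV.
C[1]: E(K, 185) = 126; 110 ⊕ 126 = 16.
C[2]: E(K, 16) = 213; 78 ⊕ 213 = 155.
So the input to E for block [2] is 16.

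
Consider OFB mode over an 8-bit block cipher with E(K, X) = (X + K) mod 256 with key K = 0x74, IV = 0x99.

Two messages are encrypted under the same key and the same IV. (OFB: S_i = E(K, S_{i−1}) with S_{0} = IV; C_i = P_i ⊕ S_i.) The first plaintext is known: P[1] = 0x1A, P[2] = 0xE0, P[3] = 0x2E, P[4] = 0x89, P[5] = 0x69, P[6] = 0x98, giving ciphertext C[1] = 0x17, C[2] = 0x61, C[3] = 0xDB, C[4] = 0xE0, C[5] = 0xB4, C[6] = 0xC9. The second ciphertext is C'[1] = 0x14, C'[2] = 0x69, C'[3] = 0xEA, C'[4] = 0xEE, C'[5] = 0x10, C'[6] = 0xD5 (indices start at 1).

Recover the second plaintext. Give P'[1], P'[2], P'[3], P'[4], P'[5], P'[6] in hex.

In OFB with a reused IV, both messages share the same keystream S_i, so C_i ⊕ C'_i = P_i ⊕ P'_i and thus P'_i = P_i ⊕ C_i ⊕ C'_i.
P'[1]: 0x1A ⊕ 0x17 ⊕ 0x14 = 0x19.
P'[2]: 0xE0 ⊕ 0x61 ⊕ 0x69 = 0xE8.
P'[3]: 0x2E ⊕ 0xDB ⊕ 0xEA = 0x1F.
P'[4]: 0x89 ⊕ 0xE0 ⊕ 0xEE = 0x87.
P'[5]: 0x69 ⊕ 0xB4 ⊕ 0x10 = 0xCD.
P'[6]: 0x98 ⊕ 0xC9 ⊕ 0xD5 = 0x84.

P'[1] = 0x19, P'[2] = 0xE8, P'[3] = 0x1F, P'[4] = 0x87, P'[5] = 0xCD, P'[6] = 0x84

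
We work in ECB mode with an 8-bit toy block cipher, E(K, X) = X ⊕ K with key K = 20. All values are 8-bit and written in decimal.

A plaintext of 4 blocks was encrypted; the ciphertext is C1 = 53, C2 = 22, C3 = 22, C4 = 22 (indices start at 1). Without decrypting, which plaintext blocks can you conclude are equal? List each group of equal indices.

ECB encrypts each block independently with the same key, so equal ciphertext blocks imply equal plaintext blocks.
C2 = C3 = C4 = 22, so P2 = P3 = P4.

P2 = P3 = P4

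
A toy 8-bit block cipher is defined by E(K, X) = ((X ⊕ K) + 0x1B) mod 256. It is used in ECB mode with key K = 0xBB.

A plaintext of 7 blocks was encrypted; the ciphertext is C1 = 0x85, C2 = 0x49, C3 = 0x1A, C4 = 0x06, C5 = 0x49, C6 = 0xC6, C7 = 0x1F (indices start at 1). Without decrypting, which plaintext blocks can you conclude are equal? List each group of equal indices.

P2 = P5

ECB encrypts each block independently with the same key, so equal ciphertext blocks imply equal plaintext blocks.
C2 = C5 = 0x49, so P2 = P5.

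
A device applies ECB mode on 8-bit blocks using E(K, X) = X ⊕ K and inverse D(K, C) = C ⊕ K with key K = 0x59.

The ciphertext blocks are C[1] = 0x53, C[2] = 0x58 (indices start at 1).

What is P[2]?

P[2] = 0x01

ECB decryption: P_i = D(K, C_i).
P[2]: D(K, 0x58) = 0x01.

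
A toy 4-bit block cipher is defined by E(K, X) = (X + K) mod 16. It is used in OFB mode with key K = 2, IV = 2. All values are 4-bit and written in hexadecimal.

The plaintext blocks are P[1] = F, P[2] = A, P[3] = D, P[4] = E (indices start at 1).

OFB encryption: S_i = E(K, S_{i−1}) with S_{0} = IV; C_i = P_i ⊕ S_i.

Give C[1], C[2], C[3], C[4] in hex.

C[1] = B, C[2] = C, C[3] = 5, C[4] = 4

C[1]: S = E(K, 2) = 4; F ⊕ 4 = B.
C[2]: S = E(K, 4) = 6; A ⊕ 6 = C.
C[3]: S = E(K, 6) = 8; D ⊕ 8 = 5.
C[4]: S = E(K, 8) = A; E ⊕ A = 4.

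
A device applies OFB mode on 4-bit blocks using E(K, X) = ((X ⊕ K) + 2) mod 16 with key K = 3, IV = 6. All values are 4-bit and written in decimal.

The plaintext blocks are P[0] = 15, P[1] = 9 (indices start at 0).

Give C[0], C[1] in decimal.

OFB encryption: S_i = E(K, S_{i−1}) with S_{−1} = IV; C_i = P_i ⊕ S_i.
C[0]: S = E(K, 6) = 7; 15 ⊕ 7 = 8.
C[1]: S = E(K, 7) = 6; 9 ⊕ 6 = 15.

C[0] = 8, C[1] = 15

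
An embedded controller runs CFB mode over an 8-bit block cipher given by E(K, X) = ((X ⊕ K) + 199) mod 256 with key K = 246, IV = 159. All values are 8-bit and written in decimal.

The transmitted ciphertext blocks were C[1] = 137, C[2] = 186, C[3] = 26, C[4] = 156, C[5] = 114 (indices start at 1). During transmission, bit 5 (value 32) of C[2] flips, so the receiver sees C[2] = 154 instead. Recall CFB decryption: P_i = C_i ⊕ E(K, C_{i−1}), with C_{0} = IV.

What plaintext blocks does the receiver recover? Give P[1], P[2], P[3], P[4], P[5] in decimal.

P[1] = 185, P[2] = 220, P[3] = 41, P[4] = 47, P[5] = 67

Only C[2] changed, to 154. In CFB, a change in C_i flips the same bit in P_i and garbles P_{i+1}. Decrypting the received ciphertext:
P[1]: E(K, 159) = 48; 137 ⊕ 48 = 185.
P[2]: E(K, 137) = 70; 154 ⊕ 70 = 220.
P[3]: E(K, 154) = 51; 26 ⊕ 51 = 41.
P[4]: E(K, 26) = 179; 156 ⊕ 179 = 47.
P[5]: E(K, 156) = 49; 114 ⊕ 49 = 67.
Blocks that differ from the original plaintext: P[2], P[3].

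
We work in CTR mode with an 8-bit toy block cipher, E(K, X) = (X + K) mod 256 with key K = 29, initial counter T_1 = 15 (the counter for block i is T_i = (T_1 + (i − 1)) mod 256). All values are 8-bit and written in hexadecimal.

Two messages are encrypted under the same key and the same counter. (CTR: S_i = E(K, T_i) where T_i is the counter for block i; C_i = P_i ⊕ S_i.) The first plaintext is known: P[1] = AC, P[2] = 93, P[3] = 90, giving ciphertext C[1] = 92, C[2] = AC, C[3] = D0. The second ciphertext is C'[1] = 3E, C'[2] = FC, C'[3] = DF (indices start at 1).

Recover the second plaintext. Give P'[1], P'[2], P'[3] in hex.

P'[1] = 00, P'[2] = C3, P'[3] = 9F

In CTR with a reused counter, both messages share the same keystream S_i, so C_i ⊕ C'_i = P_i ⊕ P'_i and thus P'_i = P_i ⊕ C_i ⊕ C'_i.
P'[1]: AC ⊕ 92 ⊕ 3E = 00.
P'[2]: 93 ⊕ AC ⊕ FC = C3.
P'[3]: 90 ⊕ D0 ⊕ DF = 9F.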